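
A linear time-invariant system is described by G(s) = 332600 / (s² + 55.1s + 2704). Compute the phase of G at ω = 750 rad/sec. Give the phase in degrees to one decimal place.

-175.8 deg

∠[(j750)² + 55.1(j750) + 2704] = ∠[-5.598e+05 + j41325] = 175.78°
∠G(j750) = −175.78° = -175.78°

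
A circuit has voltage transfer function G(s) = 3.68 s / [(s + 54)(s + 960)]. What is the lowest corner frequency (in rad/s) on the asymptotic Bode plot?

Break frequencies occur at each pole and zero magnitude: 54 rad/s, 960 rad/s.
The lowest is 54 rad/s.

54 rad/s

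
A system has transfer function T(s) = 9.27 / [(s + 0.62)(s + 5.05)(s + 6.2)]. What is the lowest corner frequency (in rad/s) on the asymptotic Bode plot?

Break frequencies occur at each pole and zero magnitude: 0.62 rad/s, 5.05 rad/s, 6.2 rad/s.
The lowest is 0.62 rad/s.

0.62 rad/s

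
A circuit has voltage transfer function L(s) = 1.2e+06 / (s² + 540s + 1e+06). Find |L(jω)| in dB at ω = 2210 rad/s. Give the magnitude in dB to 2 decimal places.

-10.59 dB

|(j2210)² + 540(j2210) + 1e+06| = |-3.8841e+06 + j1.1934e+06| = 4.063e+06
|L(j2210)| = 1.2e+06 / 4.063e+06 = 0.29533
20 log₁₀(0.29533) = -10.594 dB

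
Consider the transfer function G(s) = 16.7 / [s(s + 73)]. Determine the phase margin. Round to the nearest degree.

90 deg

Gain crossover: |G(jω)| = 1 at ω ≈ 0.229 rad/s.
∠G(j0.229) = −90° − arctan(0.229/73) ≈ -90.18°
PM = 180° + (-90.18°) = 89.82°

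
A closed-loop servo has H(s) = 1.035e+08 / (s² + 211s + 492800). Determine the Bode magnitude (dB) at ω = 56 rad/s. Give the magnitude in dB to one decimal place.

46.5 dB

|(j56)² + 211(j56) + 492800| = |4.8966e+05 + j11816| = 4.898e+05
|H(j56)| = 1.035e+08 / 4.898e+05 = 211.31
20 log₁₀(211.31) = 46.50 dB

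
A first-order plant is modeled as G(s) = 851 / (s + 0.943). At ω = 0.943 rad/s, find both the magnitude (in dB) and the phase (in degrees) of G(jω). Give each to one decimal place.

|j0.943 + 0.943| = √(0.943² + 0.943²) = 1.334
|G(j0.943)| = 851 / 1.334 = 638.12
20 log₁₀(638.12) = 56.10 dB
∠(j0.943 + 0.943) = arctan(0.943/0.943) = 45.00°
∠G(j0.943) = −45.00° = -45.00°

|G| = 56.1 dB, ∠G = -45.0°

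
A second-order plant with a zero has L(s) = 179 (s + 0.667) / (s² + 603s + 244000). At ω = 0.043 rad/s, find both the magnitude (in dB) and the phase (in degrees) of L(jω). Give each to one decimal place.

|L| = -66.2 dB, ∠L = 3.7°

|j0.043 + 0.667| = √(0.043² + 0.667²) = 0.6684
|(j0.043)² + 603(j0.043) + 244000| = |2.44e+05 + j25.929| = 2.44e+05
|L(j0.043)| = 179 × 0.6684 / 2.44e+05 = 0.00049033
20 log₁₀(0.00049033) = -66.19 dB
∠(j0.043 + 0.667) = arctan(0.043/0.667) = 3.69°
∠[(j0.043)² + 603(j0.043) + 244000] = ∠[2.44e+05 + j25.929] = 0.01°
∠L(j0.043) = 3.69° − 0.01° = 3.68°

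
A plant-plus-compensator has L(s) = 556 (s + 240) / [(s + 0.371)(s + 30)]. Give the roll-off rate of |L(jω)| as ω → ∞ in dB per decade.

-20 dB/decade

With 1 zero and 2 poles, the high-frequency asymptotic slope is 20 × (1 − 2) = -20 dB/decade.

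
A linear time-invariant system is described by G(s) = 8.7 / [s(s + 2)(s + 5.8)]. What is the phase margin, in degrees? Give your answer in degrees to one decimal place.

63.7 deg

Gain crossover: |G(jω)| = 1 at ω ≈ 0.702 rad/s.
∠G(j0.702) = −90° − arctan(0.702/2) − arctan(0.702/5.8) ≈ -116.26°
PM = 180° + (-116.26°) = 63.74°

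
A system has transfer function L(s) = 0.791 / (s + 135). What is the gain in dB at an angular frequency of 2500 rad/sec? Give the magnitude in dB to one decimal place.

-70.0 dB

|j2500 + 135| = √(2500² + 135²) = 2504
|L(j2500)| = 0.791 / 2504 = 0.00031594
20 log₁₀(0.00031594) = -70.01 dB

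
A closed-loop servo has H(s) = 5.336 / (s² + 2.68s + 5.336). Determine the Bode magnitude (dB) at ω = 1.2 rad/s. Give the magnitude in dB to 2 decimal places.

0.48 dB

|(j1.2)² + 2.68(j1.2) + 5.336| = |3.896 + j3.216| = 5.052
|H(j1.2)| = 5.336 / 5.052 = 1.0562
20 log₁₀(1.0562) = 0.475 dB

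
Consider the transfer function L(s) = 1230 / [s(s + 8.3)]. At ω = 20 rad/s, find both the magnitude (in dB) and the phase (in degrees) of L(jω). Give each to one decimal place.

|j20 + 8.3| = √(20² + 8.3²) = 21.65
|j20| = 20
|L(j20)| = 1230 / (21.65 × 20) = 2.8401
20 log₁₀(2.8401) = 9.07 dB
∠(j20 + 8.3) = arctan(20/8.3) = 67.46°
∠(j20) = 90.00°
∠L(j20) = − (67.46° + 90.00°) = -157.46°

|L| = 9.1 dB, ∠L = -157.5°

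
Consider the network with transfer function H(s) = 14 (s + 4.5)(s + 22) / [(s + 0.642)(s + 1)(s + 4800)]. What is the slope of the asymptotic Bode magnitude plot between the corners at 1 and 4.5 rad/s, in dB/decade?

In this band the factors already past their corner are: pole at 0.642, pole at 1; net slope = -40 dB/decade.

-40 dB/decade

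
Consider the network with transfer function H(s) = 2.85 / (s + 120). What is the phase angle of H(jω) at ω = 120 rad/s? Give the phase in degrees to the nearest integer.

-45°

∠(j120 + 120) = arctan(120/120) = 45.00°
∠H(j120) = −45.00° = -45.00°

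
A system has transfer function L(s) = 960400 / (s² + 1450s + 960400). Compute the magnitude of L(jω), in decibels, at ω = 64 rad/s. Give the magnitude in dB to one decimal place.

|(j64)² + 1450(j64) + 960400| = |9.563e+05 + j92800| = 9.608e+05
|L(j64)| = 960400 / 9.608e+05 = 0.99959
20 log₁₀(0.99959) = -0.00 dB

-0.0 dB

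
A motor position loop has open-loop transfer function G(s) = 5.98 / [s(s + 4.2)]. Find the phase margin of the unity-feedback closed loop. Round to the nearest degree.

72 deg

Gain crossover: |G(jω)| = 1 at ω ≈ 1.36 rad/sec.
∠G(j1.36) = −90° − arctan(1.36/4.2) ≈ -107.88°
PM = 180° + (-107.88°) = 72.12°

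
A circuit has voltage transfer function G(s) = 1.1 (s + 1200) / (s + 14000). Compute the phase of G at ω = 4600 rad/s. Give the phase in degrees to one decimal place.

∠(j4600 + 1200) = arctan(4600/1200) = 75.38°
∠(j4600 + 14000) = arctan(4600/14000) = 18.19°
∠G(j4600) = 75.38° − 18.19° = 57.19°

57.2°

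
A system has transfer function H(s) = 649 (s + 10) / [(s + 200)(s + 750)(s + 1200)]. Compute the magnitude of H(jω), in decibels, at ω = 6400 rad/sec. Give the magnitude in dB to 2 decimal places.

-96.22 dB

|j6400 + 10| = √(6400² + 10²) = 6400
|j6400 + 200| = √(6400² + 200²) = 6403
|j6400 + 750| = √(6400² + 750²) = 6444
|j6400 + 1200| = √(6400² + 1200²) = 6512
|H(j6400)| = 649 × 6400 / (6403 × 6444 × 6512) = 1.546e-05
20 log₁₀(1.546e-05) = -96.216 dB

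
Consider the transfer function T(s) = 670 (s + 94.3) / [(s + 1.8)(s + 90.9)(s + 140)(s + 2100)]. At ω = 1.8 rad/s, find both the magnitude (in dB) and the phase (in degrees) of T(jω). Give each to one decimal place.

|j1.8 + 94.3| = √(1.8² + 94.3²) = 94.32
|j1.8 + 1.8| = √(1.8² + 1.8²) = 2.546
|j1.8 + 90.9| = √(1.8² + 90.9²) = 90.92
|j1.8 + 140| = √(1.8² + 140²) = 140
|j1.8 + 2100| = √(1.8² + 2100²) = 2100
|T(j1.8)| = 670 × 94.32 / (2.546 × 90.92 × 140 × 2100) = 0.00092864
20 log₁₀(0.00092864) = -60.64 dB
∠(j1.8 + 94.3) = arctan(1.8/94.3) = 1.09°
∠(j1.8 + 1.8) = arctan(1.8/1.8) = 45.00°
∠(j1.8 + 90.9) = arctan(1.8/90.9) = 1.13°
∠(j1.8 + 140) = arctan(1.8/140) = 0.74°
∠(j1.8 + 2100) = arctan(1.8/2100) = 0.05°
∠T(j1.8) = 1.09° − (45.00° + 1.13° + 0.74° + 0.05°) = -45.83°

|T| = -60.6 dB, ∠T = -45.8 deg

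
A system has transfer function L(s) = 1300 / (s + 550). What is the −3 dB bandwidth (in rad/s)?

550 rad/s

For a single-pole low-pass, the −3 dB point is at the pole: ω = 550 rad/s.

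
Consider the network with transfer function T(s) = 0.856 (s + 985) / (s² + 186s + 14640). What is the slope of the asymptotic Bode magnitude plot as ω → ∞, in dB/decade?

With 1 zero and 2 poles, the high-frequency asymptotic slope is 20 × (1 − 2) = -20 dB/decade.

-20 dB/decade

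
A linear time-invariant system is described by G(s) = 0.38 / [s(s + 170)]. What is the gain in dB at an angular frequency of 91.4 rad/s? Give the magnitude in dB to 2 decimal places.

-93.33 dB

|j91.4 + 170| = √(91.4² + 170²) = 193
|j91.4| = 91.4
|G(j91.4)| = 0.38 / (193 × 91.4) = 2.154e-05
20 log₁₀(2.154e-05) = -93.335 dB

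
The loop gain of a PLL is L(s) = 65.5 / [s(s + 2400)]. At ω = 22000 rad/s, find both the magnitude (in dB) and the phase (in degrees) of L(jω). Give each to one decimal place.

|L| = -137.4 dB, ∠L = -173.8 deg

|j22000 + 2400| = √(22000² + 2400²) = 2.213e+04
|j22000| = 2.2e+04
|L(j22000)| = 65.5 / (2.213e+04 × 2.2e+04) = 1.3453e-07
20 log₁₀(1.3453e-07) = -137.42 dB
∠(j22000 + 2400) = arctan(22000/2400) = 83.77°
∠(j22000) = 90.00°
∠L(j22000) = − (83.77° + 90.00°) = -173.77°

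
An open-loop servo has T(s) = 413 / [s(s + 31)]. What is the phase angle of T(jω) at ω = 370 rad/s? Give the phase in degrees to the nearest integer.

∠(j370 + 31) = arctan(370/31) = 85.21°
∠(j370) = 90.00°
∠T(j370) = − (85.21° + 90.00°) = -175.21°

-175 deg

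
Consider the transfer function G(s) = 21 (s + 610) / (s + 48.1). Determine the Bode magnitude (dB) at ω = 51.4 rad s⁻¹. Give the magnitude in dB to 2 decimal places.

|j51.4 + 610| = √(51.4² + 610²) = 612.2
|j51.4 + 48.1| = √(51.4² + 48.1²) = 70.4
|G(j51.4)| = 21 × 612.2 / 70.4 = 182.62
20 log₁₀(182.62) = 45.231 dB

45.23 dB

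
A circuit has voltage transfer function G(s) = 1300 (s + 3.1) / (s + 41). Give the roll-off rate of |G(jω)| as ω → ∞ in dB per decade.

With 1 zero and 1 pole, the high-frequency asymptotic slope is 20 × (1 − 1) = 0 dB/decade.

0 dB/decade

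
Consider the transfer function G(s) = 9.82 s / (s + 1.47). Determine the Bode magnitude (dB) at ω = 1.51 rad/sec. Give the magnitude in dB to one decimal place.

16.9 dB

|j1.51| = 1.51
|j1.51 + 1.47| = √(1.51² + 1.47²) = 2.107
|G(j1.51)| = 9.82 × 1.51 / 2.107 = 7.0364
20 log₁₀(7.0364) = 16.95 dB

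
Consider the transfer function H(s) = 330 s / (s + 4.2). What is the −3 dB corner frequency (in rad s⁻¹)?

For a single-pole high-pass, the −3 dB point is at the pole: ω = 4.2 rad s⁻¹.

4.2 rad s⁻¹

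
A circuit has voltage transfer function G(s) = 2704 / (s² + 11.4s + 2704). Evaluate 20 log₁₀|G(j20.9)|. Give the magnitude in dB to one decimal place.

1.5 dB

|(j20.9)² + 11.4(j20.9) + 2704| = |2267.2 + j238.26| = 2280
|G(j20.9)| = 2704 / 2280 = 1.1861
20 log₁₀(1.1861) = 1.48 dB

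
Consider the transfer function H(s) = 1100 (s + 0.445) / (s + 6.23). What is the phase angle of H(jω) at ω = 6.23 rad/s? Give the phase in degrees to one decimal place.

∠(j6.23 + 0.445) = arctan(6.23/0.445) = 85.91°
∠(j6.23 + 6.23) = arctan(6.23/6.23) = 45.00°
∠H(j6.23) = 85.91° − 45.00° = 40.91°

40.9°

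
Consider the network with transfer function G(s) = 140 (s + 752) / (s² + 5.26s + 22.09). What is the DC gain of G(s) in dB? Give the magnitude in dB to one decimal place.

G(0) = 140 × 752 / 22.09 = 4766
20 log₁₀(4766) = 73.56 dB

73.6 dB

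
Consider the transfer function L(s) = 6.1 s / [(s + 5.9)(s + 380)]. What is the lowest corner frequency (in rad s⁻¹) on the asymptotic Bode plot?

Break frequencies occur at each pole and zero magnitude: 5.9 rad s⁻¹, 380 rad s⁻¹.
The lowest is 5.9 rad s⁻¹.

5.9 rad s⁻¹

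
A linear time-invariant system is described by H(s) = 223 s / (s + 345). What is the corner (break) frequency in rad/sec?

The single real pole at s = −345 gives a corner at ω = 345 rad/sec.

345 rad/sec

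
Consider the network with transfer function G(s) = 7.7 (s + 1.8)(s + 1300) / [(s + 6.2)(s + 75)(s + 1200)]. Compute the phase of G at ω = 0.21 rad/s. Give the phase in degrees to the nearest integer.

5°

∠(j0.21 + 1.8) = arctan(0.21/1.8) = 6.65°
∠(j0.21 + 1300) = arctan(0.21/1300) = 0.01°
∠(j0.21 + 6.2) = arctan(0.21/6.2) = 1.94°
∠(j0.21 + 75) = arctan(0.21/75) = 0.16°
∠(j0.21 + 1200) = arctan(0.21/1200) = 0.01°
∠G(j0.21) = 6.65° + 0.01° − (1.94° + 0.16° + 0.01°) = 4.55°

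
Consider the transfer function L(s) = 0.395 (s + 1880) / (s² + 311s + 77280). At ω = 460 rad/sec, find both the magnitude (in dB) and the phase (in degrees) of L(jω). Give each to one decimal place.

|L| = -48.2 dB, ∠L = -119.4°

|j460 + 1880| = √(460² + 1880²) = 1935
|(j460)² + 311(j460) + 77280| = |-1.3432e+05 + j1.4306e+05| = 1.962e+05
|L(j460)| = 0.395 × 1935 / 1.962e+05 = 0.0038959
20 log₁₀(0.0038959) = -48.19 dB
∠(j460 + 1880) = arctan(460/1880) = 13.75°
∠[(j460)² + 311(j460) + 77280] = ∠[-1.3432e+05 + j1.4306e+05] = 133.20°
∠L(j460) = 13.75° − 133.20° = -119.45°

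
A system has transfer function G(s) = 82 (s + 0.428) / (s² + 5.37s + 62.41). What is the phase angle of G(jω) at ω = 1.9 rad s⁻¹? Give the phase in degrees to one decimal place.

67.5 deg

∠(j1.9 + 0.428) = arctan(1.9/0.428) = 77.31°
∠[(j1.9)² + 5.37(j1.9) + 62.41] = ∠[58.8 + j10.203] = 9.84°
∠G(j1.9) = 77.31° − 9.84° = 67.46°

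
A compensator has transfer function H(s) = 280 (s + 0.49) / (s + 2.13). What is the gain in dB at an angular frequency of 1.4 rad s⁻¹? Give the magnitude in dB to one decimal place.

|j1.4 + 0.49| = √(1.4² + 0.49²) = 1.483
|j1.4 + 2.13| = √(1.4² + 2.13²) = 2.549
|H(j1.4)| = 280 × 1.483 / 2.549 = 162.94
20 log₁₀(162.94) = 44.24 dB

44.2 dB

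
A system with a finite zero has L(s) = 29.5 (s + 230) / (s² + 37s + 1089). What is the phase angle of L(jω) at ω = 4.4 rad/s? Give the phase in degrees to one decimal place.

∠(j4.4 + 230) = arctan(4.4/230) = 1.10°
∠[(j4.4)² + 37(j4.4) + 1089] = ∠[1069.6 + j162.8] = 8.65°
∠L(j4.4) = 1.10° − 8.65° = -7.56°

-7.6°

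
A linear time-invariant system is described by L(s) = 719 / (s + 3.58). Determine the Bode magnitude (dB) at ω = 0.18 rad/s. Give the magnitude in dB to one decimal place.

|j0.18 + 3.58| = √(0.18² + 3.58²) = 3.585
|L(j0.18)| = 719 / 3.585 = 200.58
20 log₁₀(200.58) = 46.05 dB

46.0 dB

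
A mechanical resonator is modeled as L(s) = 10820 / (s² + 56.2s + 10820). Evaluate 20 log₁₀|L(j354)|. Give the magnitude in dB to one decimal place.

-20.6 dB

|(j354)² + 56.2(j354) + 10820| = |-1.145e+05 + j19895| = 1.162e+05
|L(j354)| = 10820 / 1.162e+05 = 0.093106
20 log₁₀(0.093106) = -20.62 dB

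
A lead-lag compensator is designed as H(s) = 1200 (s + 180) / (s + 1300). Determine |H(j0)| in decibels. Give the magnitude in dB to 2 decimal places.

44.41 dB

H(0) = 1200 × 180 / 1300 = 166.15
20 log₁₀(166.15) = 44.410 dB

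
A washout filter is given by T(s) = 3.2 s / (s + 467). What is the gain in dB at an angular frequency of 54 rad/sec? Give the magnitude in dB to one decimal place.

-8.7 dB

|j54| = 54
|j54 + 467| = √(54² + 467²) = 470.1
|T(j54)| = 3.2 × 54 / 470.1 = 0.36757
20 log₁₀(0.36757) = -8.69 dB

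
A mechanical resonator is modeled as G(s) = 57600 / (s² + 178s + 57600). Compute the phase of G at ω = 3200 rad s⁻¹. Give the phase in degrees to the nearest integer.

-177°

∠[(j3200)² + 178(j3200) + 57600] = ∠[-1.0182e+07 + j5.696e+05] = 176.80°
∠G(j3200) = −176.80° = -176.80°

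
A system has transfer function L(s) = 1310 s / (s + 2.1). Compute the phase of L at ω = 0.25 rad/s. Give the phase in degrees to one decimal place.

83.2°

∠(j0.25) = 90.00°
∠(j0.25 + 2.1) = arctan(0.25/2.1) = 6.79°
∠L(j0.25) = 90.00° − 6.79° = 83.21°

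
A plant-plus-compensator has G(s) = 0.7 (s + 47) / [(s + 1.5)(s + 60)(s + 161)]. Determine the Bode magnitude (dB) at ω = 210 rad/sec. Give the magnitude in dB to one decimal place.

-98.1 dB

|j210 + 47| = √(210² + 47²) = 215.2
|j210 + 1.5| = √(210² + 1.5²) = 210
|j210 + 60| = √(210² + 60²) = 218.4
|j210 + 161| = √(210² + 161²) = 264.6
|G(j210)| = 0.7 × 215.2 / (210 × 218.4 × 264.6) = 1.2412e-05
20 log₁₀(1.2412e-05) = -98.12 dB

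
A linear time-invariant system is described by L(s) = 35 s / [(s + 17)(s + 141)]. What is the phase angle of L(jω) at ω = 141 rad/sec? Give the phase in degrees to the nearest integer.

∠(j141) = 90.00°
∠(j141 + 17) = arctan(141/17) = 83.13°
∠(j141 + 141) = arctan(141/141) = 45.00°
∠L(j141) = 90.00° − (83.13° + 45.00°) = -38.13°

-38°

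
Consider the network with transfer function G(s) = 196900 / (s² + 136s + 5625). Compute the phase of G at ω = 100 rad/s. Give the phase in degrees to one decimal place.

∠[(j100)² + 136(j100) + 5625] = ∠[-4375 + j13600] = 107.83°
∠G(j100) = −107.83° = -107.83°

-107.8 deg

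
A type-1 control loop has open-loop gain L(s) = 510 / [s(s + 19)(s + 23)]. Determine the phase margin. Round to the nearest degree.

84°

Gain crossover: |L(jω)| = 1 at ω ≈ 1.16 rad s⁻¹.
∠L(j1.16) = −90° − arctan(1.16/19) − arctan(1.16/23) ≈ -96.40°
PM = 180° + (-96.40°) = 83.60°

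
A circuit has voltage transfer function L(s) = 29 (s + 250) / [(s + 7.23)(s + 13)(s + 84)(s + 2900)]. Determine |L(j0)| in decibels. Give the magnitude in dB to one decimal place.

-70.0 dB

L(0) = 29 × 250 / (7.23 × 13 × 84 × 2900) = 0.00031665
20 log₁₀(0.00031665) = -69.99 dB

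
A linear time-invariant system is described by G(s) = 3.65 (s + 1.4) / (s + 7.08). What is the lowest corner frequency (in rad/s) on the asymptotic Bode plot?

Break frequencies occur at each pole and zero magnitude: 1.4 rad/s, 7.08 rad/s.
The lowest is 1.4 rad/s.

1.4 rad/s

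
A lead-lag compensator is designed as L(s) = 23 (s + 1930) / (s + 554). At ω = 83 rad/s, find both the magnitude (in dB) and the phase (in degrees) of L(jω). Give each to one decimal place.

|L| = 38.0 dB, ∠L = -6.1°

|j83 + 1930| = √(83² + 1930²) = 1932
|j83 + 554| = √(83² + 554²) = 560.2
|L(j83)| = 23 × 1932 / 560.2 = 79.315
20 log₁₀(79.315) = 37.99 dB
∠(j83 + 1930) = arctan(83/1930) = 2.46°
∠(j83 + 554) = arctan(83/554) = 8.52°
∠L(j83) = 2.46° − 8.52° = -6.06°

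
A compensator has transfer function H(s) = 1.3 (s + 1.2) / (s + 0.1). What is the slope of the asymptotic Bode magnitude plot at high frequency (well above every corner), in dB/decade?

With 1 zero and 1 pole, the high-frequency asymptotic slope is 20 × (1 − 1) = 0 dB/decade.

0 dB/decade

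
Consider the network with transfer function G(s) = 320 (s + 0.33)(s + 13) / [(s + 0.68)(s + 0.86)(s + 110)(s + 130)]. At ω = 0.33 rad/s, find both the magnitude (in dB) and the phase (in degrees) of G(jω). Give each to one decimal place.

|G| = -14.2 dB, ∠G = -0.7°

|j0.33 + 0.33| = √(0.33² + 0.33²) = 0.4667
|j0.33 + 13| = √(0.33² + 13²) = 13
|j0.33 + 0.68| = √(0.33² + 0.68²) = 0.7558
|j0.33 + 0.86| = √(0.33² + 0.86²) = 0.9211
|j0.33 + 110| = √(0.33² + 110²) = 110
|j0.33 + 130| = √(0.33² + 130²) = 130
|G(j0.33)| = 320 × 0.4667 × 13 / (0.7558 × 0.9211 × 110 × 130) = 0.19506
20 log₁₀(0.19506) = -14.20 dB
∠(j0.33 + 0.33) = arctan(0.33/0.33) = 45.00°
∠(j0.33 + 13) = arctan(0.33/13) = 1.45°
∠(j0.33 + 0.68) = arctan(0.33/0.68) = 25.89°
∠(j0.33 + 0.86) = arctan(0.33/0.86) = 20.99°
∠(j0.33 + 110) = arctan(0.33/110) = 0.17°
∠(j0.33 + 130) = arctan(0.33/130) = 0.15°
∠G(j0.33) = 45.00° + 1.45° − (25.89° + 20.99° + 0.17° + 0.15°) = -0.74°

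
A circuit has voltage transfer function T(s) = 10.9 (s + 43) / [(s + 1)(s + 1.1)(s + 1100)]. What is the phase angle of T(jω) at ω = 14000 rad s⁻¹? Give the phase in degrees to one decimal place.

∠(j14000 + 43) = arctan(14000/43) = 89.82°
∠(j14000 + 1) = arctan(14000/1) = 90.00°
∠(j14000 + 1.1) = arctan(14000/1.1) = 90.00°
∠(j14000 + 1100) = arctan(14000/1100) = 85.51°
∠T(j14000) = 89.82° − (90.00° + 90.00° + 85.51°) = -175.67°

-175.7°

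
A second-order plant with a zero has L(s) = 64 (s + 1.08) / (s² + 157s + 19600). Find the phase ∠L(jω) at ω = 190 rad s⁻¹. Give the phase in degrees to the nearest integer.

-29°

∠(j190 + 1.08) = arctan(190/1.08) = 89.67°
∠[(j190)² + 157(j190) + 19600] = ∠[-16500 + j29830] = 118.95°
∠L(j190) = 89.67° − 118.95° = -29.27°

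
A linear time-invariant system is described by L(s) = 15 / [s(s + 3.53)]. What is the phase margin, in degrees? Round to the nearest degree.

48°

Gain crossover: |L(jω)| = 1 at ω ≈ 3.16 rad/s.
∠L(j3.16) = −90° − arctan(3.16/3.53) ≈ -131.87°
PM = 180° + (-131.87°) = 48.13°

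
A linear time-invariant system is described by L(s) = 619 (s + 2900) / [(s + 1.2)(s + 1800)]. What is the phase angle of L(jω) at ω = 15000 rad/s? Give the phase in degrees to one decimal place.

-94.1°

∠(j15000 + 2900) = arctan(15000/2900) = 79.06°
∠(j15000 + 1.2) = arctan(15000/1.2) = 90.00°
∠(j15000 + 1800) = arctan(15000/1800) = 83.16°
∠L(j15000) = 79.06° − (90.00° + 83.16°) = -94.09°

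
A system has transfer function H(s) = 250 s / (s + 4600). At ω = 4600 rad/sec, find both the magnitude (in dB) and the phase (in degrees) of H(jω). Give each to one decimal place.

|H| = 44.9 dB, ∠H = 45.0°

|j4600| = 4600
|j4600 + 4600| = √(4600² + 4600²) = 6505
|H(j4600)| = 250 × 4600 / 6505 = 176.78
20 log₁₀(176.78) = 44.95 dB
∠(j4600) = 90.00°
∠(j4600 + 4600) = arctan(4600/4600) = 45.00°
∠H(j4600) = 90.00° − 45.00° = 45.00°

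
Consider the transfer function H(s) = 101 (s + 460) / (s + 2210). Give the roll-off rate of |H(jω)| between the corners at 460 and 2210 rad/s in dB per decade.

20 dB/decade

In this band the factors already past their corner are: zero at 460; net slope = 20 dB/decade.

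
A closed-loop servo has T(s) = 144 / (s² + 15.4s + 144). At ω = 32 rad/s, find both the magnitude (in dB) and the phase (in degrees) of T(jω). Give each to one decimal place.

|(j32)² + 15.4(j32) + 144| = |-880 + j492.8| = 1009
|T(j32)| = 144 / 1009 = 0.14277
20 log₁₀(0.14277) = -16.91 dB
∠[(j32)² + 15.4(j32) + 144] = ∠[-880 + j492.8] = 150.75°
∠T(j32) = −150.75° = -150.75°

|T| = -16.9 dB, ∠T = -150.8°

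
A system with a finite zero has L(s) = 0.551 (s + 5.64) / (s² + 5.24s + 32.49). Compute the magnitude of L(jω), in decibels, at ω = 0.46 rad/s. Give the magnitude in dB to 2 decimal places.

|j0.46 + 5.64| = √(0.46² + 5.64²) = 5.659
|(j0.46)² + 5.24(j0.46) + 32.49| = |32.278 + j2.4104| = 32.37
|L(j0.46)| = 0.551 × 5.659 / 32.37 = 0.096328
20 log₁₀(0.096328) = -20.325 dB

-20.32 dB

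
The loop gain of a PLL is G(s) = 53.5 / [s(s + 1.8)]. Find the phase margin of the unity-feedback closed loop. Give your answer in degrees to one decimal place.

14.0°

Gain crossover: |G(jω)| = 1 at ω ≈ 7.2 rad s⁻¹.
∠G(j7.2) = −90° − arctan(7.2/1.8) ≈ -165.97°
PM = 180° + (-165.97°) = 14.03°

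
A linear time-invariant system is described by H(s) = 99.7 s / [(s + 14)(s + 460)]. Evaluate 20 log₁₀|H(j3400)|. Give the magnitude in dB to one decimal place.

|j3400| = 3400
|j3400 + 14| = √(3400² + 14²) = 3400
|j3400 + 460| = √(3400² + 460²) = 3431
|H(j3400)| = 99.7 × 3400 / (3400 × 3431) = 0.029059
20 log₁₀(0.029059) = -30.73 dB

-30.7 dB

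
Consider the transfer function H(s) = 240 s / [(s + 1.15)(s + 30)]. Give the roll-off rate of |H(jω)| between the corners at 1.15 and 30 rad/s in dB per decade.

0 dB/decade

In this band the factors already past their corner are: 1 differentiator zero, pole at 1.15; net slope = 0 dB/decade.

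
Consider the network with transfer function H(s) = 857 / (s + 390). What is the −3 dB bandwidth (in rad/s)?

For a single-pole low-pass, the −3 dB point is at the pole: ω = 390 rad/s.

390 rad/s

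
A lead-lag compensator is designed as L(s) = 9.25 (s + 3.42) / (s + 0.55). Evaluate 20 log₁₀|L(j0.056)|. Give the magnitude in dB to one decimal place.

|j0.056 + 3.42| = √(0.056² + 3.42²) = 3.42
|j0.056 + 0.55| = √(0.056² + 0.55²) = 0.5528
|L(j0.056)| = 9.25 × 3.42 / 0.5528 = 57.23
20 log₁₀(57.23) = 35.15 dB

35.2 dB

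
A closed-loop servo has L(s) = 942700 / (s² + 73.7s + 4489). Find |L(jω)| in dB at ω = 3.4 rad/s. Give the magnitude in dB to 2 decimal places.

46.45 dB

|(j3.4)² + 73.7(j3.4) + 4489| = |4477.4 + j250.58| = 4484
|L(j3.4)| = 942700 / 4484 = 210.22
20 log₁₀(210.22) = 46.453 dB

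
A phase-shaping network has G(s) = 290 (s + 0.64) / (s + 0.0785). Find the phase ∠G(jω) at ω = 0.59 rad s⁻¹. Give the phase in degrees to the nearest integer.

-40°

∠(j0.59 + 0.64) = arctan(0.59/0.64) = 42.67°
∠(j0.59 + 0.0785) = arctan(0.59/0.0785) = 82.42°
∠G(j0.59) = 42.67° − 82.42° = -39.75°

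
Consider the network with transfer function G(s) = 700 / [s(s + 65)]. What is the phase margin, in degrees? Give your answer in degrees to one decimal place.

80.7°

Gain crossover: |G(jω)| = 1 at ω ≈ 10.6 rad/sec.
∠G(j10.6) = −90° − arctan(10.6/65) ≈ -99.29°
PM = 180° + (-99.29°) = 80.71°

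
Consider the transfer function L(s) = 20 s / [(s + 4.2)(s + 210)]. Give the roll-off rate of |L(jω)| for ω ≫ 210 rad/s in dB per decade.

With 1 zero and 2 poles, the high-frequency asymptotic slope is 20 × (1 − 2) = -20 dB/decade.

-20 dB/decade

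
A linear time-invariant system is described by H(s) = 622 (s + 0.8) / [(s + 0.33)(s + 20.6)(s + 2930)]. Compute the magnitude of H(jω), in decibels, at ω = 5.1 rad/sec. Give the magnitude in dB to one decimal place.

|j5.1 + 0.8| = √(5.1² + 0.8²) = 5.162
|j5.1 + 0.33| = √(5.1² + 0.33²) = 5.111
|j5.1 + 20.6| = √(5.1² + 20.6²) = 21.22
|j5.1 + 2930| = √(5.1² + 2930²) = 2930
|H(j5.1)| = 622 × 5.162 / (5.111 × 21.22 × 2930) = 0.010104
20 log₁₀(0.010104) = -39.91 dB

-39.9 dB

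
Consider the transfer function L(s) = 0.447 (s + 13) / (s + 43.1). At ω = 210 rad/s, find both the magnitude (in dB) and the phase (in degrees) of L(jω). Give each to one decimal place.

|L| = -7.2 dB, ∠L = 8.1 deg

|j210 + 13| = √(210² + 13²) = 210.4
|j210 + 43.1| = √(210² + 43.1²) = 214.4
|L(j210)| = 0.447 × 210.4 / 214.4 = 0.43871
20 log₁₀(0.43871) = -7.16 dB
∠(j210 + 13) = arctan(210/13) = 86.46°
∠(j210 + 43.1) = arctan(210/43.1) = 78.40°
∠L(j210) = 86.46° − 78.40° = 8.06°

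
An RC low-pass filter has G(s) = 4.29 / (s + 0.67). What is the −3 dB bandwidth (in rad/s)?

For a single-pole low-pass, the −3 dB point is at the pole: ω = 0.67 rad/s.

0.67 rad/s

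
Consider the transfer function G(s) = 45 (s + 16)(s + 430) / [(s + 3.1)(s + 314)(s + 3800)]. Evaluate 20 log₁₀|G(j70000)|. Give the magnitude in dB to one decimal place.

-63.9 dB

|j70000 + 16| = √(70000² + 16²) = 7e+04
|j70000 + 430| = √(70000² + 430²) = 7e+04
|j70000 + 3.1| = √(70000² + 3.1²) = 7e+04
|j70000 + 314| = √(70000² + 314²) = 7e+04
|j70000 + 3800| = √(70000² + 3800²) = 7.01e+04
|G(j70000)| = 45 × 7e+04 × 7e+04 / (7e+04 × 7e+04 × 7.01e+04) = 0.00064192
20 log₁₀(0.00064192) = -63.85 dB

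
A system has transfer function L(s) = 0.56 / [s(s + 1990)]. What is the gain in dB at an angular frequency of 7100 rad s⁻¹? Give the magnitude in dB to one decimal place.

|j7100 + 1990| = √(7100² + 1990²) = 7374
|j7100| = 7100
|L(j7100)| = 0.56 / (7374 × 7100) = 1.0697e-08
20 log₁₀(1.0697e-08) = -159.42 dB

-159.4 dB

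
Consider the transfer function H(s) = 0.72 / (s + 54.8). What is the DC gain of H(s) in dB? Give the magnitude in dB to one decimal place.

H(0) = 0.72 / 54.8 = 0.013139
20 log₁₀(0.013139) = -37.63 dB

-37.6 dB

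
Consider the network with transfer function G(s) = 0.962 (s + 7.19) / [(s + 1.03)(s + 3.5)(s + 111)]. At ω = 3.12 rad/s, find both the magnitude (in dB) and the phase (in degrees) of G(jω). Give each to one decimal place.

|j3.12 + 7.19| = √(3.12² + 7.19²) = 7.838
|j3.12 + 1.03| = √(3.12² + 1.03²) = 3.286
|j3.12 + 3.5| = √(3.12² + 3.5²) = 4.689
|j3.12 + 111| = √(3.12² + 111²) = 111
|G(j3.12)| = 0.962 × 7.838 / (3.286 × 4.689 × 111) = 0.0044076
20 log₁₀(0.0044076) = -47.12 dB
∠(j3.12 + 7.19) = arctan(3.12/7.19) = 23.46°
∠(j3.12 + 1.03) = arctan(3.12/1.03) = 71.73°
∠(j3.12 + 3.5) = arctan(3.12/3.5) = 41.71°
∠(j3.12 + 111) = arctan(3.12/111) = 1.61°
∠G(j3.12) = 23.46° − (71.73° + 41.71° + 1.61°) = -91.60°

|G| = -47.1 dB, ∠G = -91.6 deg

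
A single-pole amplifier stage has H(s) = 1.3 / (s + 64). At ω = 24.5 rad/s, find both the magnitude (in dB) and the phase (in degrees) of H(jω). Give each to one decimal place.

|j24.5 + 64| = √(24.5² + 64²) = 68.53
|H(j24.5)| = 1.3 / 68.53 = 0.01897
20 log₁₀(0.01897) = -34.44 dB
∠(j24.5 + 64) = arctan(24.5/64) = 20.95°
∠H(j24.5) = −20.95° = -20.95°

|H| = -34.4 dB, ∠H = -20.9°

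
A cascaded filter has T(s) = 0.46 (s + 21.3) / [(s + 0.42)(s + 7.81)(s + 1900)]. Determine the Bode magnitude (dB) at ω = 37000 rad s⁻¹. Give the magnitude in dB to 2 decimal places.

|j37000 + 21.3| = √(37000² + 21.3²) = 3.7e+04
|j37000 + 0.42| = √(37000² + 0.42²) = 3.7e+04
|j37000 + 7.81| = √(37000² + 7.81²) = 3.7e+04
|j37000 + 1900| = √(37000² + 1900²) = 3.705e+04
|T(j37000)| = 0.46 × 3.7e+04 / (3.7e+04 × 3.7e+04 × 3.705e+04) = 3.3557e-10
20 log₁₀(3.3557e-10) = -189.484 dB

-189.48 dB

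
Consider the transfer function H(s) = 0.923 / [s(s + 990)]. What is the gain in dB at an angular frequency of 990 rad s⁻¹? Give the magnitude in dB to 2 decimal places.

-123.53 dB

|j990 + 990| = √(990² + 990²) = 1400
|j990| = 990
|H(j990)| = 0.923 / (1400 × 990) = 6.6591e-07
20 log₁₀(6.6591e-07) = -123.532 dB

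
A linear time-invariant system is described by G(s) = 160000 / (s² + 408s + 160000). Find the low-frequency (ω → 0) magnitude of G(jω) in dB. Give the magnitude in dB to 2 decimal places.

0.00 dB

G(0) = 160000 / 160000 = 1
20 log₁₀(1) = 0.000 dB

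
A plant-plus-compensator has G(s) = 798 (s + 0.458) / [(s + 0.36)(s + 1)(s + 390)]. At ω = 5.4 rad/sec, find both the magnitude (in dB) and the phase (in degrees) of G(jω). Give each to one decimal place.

|G| = -8.6 dB, ∠G = -81.3°

|j5.4 + 0.458| = √(5.4² + 0.458²) = 5.419
|j5.4 + 0.36| = √(5.4² + 0.36²) = 5.412
|j5.4 + 1| = √(5.4² + 1²) = 5.492
|j5.4 + 390| = √(5.4² + 390²) = 390
|G(j5.4)| = 798 × 5.419 / (5.412 × 5.492 × 390) = 0.37306
20 log₁₀(0.37306) = -8.56 dB
∠(j5.4 + 0.458) = arctan(5.4/0.458) = 85.15°
∠(j5.4 + 0.36) = arctan(5.4/0.36) = 86.19°
∠(j5.4 + 1) = arctan(5.4/1) = 79.51°
∠(j5.4 + 390) = arctan(5.4/390) = 0.79°
∠G(j5.4) = 85.15° − (86.19° + 79.51° + 0.79°) = -81.34°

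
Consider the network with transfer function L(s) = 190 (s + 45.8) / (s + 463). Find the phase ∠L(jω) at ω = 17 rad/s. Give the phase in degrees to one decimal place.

∠(j17 + 45.8) = arctan(17/45.8) = 20.36°
∠(j17 + 463) = arctan(17/463) = 2.10°
∠L(j17) = 20.36° − 2.10° = 18.26°

18.3°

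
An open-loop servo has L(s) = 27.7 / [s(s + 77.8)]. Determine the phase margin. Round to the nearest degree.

Gain crossover: |L(jω)| = 1 at ω ≈ 0.356 rad/sec.
∠L(j0.356) = −90° − arctan(0.356/77.8) ≈ -90.26°
PM = 180° + (-90.26°) = 89.74°

90°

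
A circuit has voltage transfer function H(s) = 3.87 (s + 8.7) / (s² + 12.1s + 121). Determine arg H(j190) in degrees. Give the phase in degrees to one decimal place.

∠(j190 + 8.7) = arctan(190/8.7) = 87.38°
∠[(j190)² + 12.1(j190) + 121] = ∠[-35979 + j2299] = 176.34°
∠H(j190) = 87.38° − 176.34° = -88.97°

-89.0°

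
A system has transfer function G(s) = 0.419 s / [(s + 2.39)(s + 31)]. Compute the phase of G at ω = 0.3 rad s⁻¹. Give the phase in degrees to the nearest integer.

∠(j0.3) = 90.00°
∠(j0.3 + 2.39) = arctan(0.3/2.39) = 7.15°
∠(j0.3 + 31) = arctan(0.3/31) = 0.55°
∠G(j0.3) = 90.00° − (7.15° + 0.55°) = 82.29°

82 deg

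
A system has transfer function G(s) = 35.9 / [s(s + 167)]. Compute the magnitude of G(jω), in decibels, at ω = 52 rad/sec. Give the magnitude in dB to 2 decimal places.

|j52 + 167| = √(52² + 167²) = 174.9
|j52| = 52
|G(j52)| = 35.9 / (174.9 × 52) = 0.0039471
20 log₁₀(0.0039471) = -48.074 dB

-48.07 dB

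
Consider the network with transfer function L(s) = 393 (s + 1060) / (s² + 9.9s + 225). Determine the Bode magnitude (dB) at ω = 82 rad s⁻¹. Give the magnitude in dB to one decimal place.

|j82 + 1060| = √(82² + 1060²) = 1063
|(j82)² + 9.9(j82) + 225| = |-6499 + j811.8| = 6550
|L(j82)| = 393 × 1063 / 6550 = 63.795
20 log₁₀(63.795) = 36.10 dB

36.1 dB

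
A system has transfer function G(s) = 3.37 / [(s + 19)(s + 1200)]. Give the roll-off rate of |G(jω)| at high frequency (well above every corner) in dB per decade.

With 0 zeros and 2 poles, the high-frequency asymptotic slope is 20 × (0 − 2) = -40 dB/decade.

-40 dB/decade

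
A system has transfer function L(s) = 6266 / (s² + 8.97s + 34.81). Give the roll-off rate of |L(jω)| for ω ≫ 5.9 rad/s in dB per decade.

With 0 zeros and 2 poles, the high-frequency asymptotic slope is 20 × (0 − 2) = -40 dB/decade.

-40 dB/decade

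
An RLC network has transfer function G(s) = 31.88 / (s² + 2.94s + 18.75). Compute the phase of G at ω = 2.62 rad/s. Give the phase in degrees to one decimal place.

∠[(j2.62)² + 2.94(j2.62) + 18.75] = ∠[11.886 + j7.7028] = 32.95°
∠G(j2.62) = −32.95° = -32.95°

-32.9°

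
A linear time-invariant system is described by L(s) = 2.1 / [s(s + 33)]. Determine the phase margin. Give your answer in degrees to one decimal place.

89.9 deg

Gain crossover: |L(jω)| = 1 at ω ≈ 0.0636 rad/s.
∠L(j0.0636) = −90° − arctan(0.0636/33) ≈ -90.11°
PM = 180° + (-90.11°) = 89.89°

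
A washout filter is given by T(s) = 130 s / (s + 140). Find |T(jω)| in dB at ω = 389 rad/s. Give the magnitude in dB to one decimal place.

|j389| = 389
|j389 + 140| = √(389² + 140²) = 413.4
|T(j389)| = 130 × 389 / 413.4 = 122.32
20 log₁₀(122.32) = 41.75 dB

41.7 dB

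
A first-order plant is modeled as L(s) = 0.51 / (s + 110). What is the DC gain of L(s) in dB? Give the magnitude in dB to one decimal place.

L(0) = 0.51 / 110 = 0.0046364
20 log₁₀(0.0046364) = -46.68 dB

-46.7 dB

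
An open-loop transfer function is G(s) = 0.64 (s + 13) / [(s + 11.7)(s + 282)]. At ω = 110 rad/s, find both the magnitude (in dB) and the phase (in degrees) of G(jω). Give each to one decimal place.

|j110 + 13| = √(110² + 13²) = 110.8
|j110 + 11.7| = √(110² + 11.7²) = 110.6
|j110 + 282| = √(110² + 282²) = 302.7
|G(j110)| = 0.64 × 110.8 / (110.6 × 302.7) = 0.0021171
20 log₁₀(0.0021171) = -53.49 dB
∠(j110 + 13) = arctan(110/13) = 83.26°
∠(j110 + 11.7) = arctan(110/11.7) = 83.93°
∠(j110 + 282) = arctan(110/282) = 21.31°
∠G(j110) = 83.26° − (83.93° + 21.31°) = -21.98°

|G| = -53.5 dB, ∠G = -22.0°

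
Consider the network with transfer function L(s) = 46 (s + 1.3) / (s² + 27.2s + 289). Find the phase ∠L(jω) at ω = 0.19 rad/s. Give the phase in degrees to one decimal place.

∠(j0.19 + 1.3) = arctan(0.19/1.3) = 8.32°
∠[(j0.19)² + 27.2(j0.19) + 289] = ∠[288.96 + j5.168] = 1.02°
∠L(j0.19) = 8.32° − 1.02° = 7.29°

7.3°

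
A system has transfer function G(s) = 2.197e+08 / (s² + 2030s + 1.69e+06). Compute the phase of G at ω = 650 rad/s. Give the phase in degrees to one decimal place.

∠[(j650)² + 2030(j650) + 1.69e+06] = ∠[1.2675e+06 + j1.3195e+06] = 46.15°
∠G(j650) = −46.15° = -46.15°

-46.2°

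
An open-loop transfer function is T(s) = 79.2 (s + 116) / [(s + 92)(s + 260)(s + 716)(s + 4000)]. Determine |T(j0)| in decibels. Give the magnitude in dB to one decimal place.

T(0) = 79.2 × 116 / (92 × 260 × 716 × 4000) = 1.3411e-07
20 log₁₀(1.3411e-07) = -137.45 dB

-137.5 dB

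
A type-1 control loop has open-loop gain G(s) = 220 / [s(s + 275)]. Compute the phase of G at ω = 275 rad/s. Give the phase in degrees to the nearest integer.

∠(j275 + 275) = arctan(275/275) = 45.00°
∠(j275) = 90.00°
∠G(j275) = − (45.00° + 90.00°) = -135.00°

-135 deg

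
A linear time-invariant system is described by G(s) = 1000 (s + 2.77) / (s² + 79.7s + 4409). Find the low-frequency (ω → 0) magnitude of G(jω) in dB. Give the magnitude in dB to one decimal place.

-4.0 dB

G(0) = 1000 × 2.77 / 4409 = 0.62826
20 log₁₀(0.62826) = -4.04 dB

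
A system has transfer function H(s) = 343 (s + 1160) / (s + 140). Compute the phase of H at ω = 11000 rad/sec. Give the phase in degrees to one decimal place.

-5.3 deg

∠(j11000 + 1160) = arctan(11000/1160) = 83.98°
∠(j11000 + 140) = arctan(11000/140) = 89.27°
∠H(j11000) = 83.98° − 89.27° = -5.29°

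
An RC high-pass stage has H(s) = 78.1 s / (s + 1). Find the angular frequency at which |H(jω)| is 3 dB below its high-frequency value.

For a single-pole high-pass, the −3 dB point is at the pole: ω = 1 rad/sec.

1 rad/sec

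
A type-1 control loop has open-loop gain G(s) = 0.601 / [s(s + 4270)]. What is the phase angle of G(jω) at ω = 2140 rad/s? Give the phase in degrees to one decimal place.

∠(j2140 + 4270) = arctan(2140/4270) = 26.62°
∠(j2140) = 90.00°
∠G(j2140) = − (26.62° + 90.00°) = -116.62°

-116.6°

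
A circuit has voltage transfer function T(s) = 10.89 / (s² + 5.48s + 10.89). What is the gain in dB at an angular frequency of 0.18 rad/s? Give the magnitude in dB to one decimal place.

|(j0.18)² + 5.48(j0.18) + 10.89| = |10.858 + j0.9864| = 10.9
|T(j0.18)| = 10.89 / 10.9 = 0.99887
20 log₁₀(0.99887) = -0.01 dB

-0.0 dB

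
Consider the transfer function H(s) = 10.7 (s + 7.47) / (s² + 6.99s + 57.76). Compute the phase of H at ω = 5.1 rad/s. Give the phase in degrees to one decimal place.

∠(j5.1 + 7.47) = arctan(5.1/7.47) = 34.32°
∠[(j5.1)² + 6.99(j5.1) + 57.76] = ∠[31.75 + j35.649] = 48.31°
∠H(j5.1) = 34.32° − 48.31° = -13.99°

-14.0°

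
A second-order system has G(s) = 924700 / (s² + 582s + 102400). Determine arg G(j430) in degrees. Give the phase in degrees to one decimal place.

-108.2°

∠[(j430)² + 582(j430) + 102400] = ∠[-82500 + j2.5026e+05] = 108.25°
∠G(j430) = −108.25° = -108.25°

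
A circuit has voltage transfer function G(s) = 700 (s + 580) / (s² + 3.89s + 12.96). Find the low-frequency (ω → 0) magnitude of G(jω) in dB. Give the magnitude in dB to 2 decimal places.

G(0) = 700 × 580 / 12.96 = 31327
20 log₁₀(31327) = 89.918 dB

89.92 dB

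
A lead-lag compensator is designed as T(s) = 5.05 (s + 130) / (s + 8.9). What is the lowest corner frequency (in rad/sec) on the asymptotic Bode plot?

Break frequencies occur at each pole and zero magnitude: 8.9 rad/sec, 130 rad/sec.
The lowest is 8.9 rad/sec.

8.9 rad/sec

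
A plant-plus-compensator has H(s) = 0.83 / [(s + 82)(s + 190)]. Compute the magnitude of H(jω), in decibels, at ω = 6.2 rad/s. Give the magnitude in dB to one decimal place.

-85.5 dB

|j6.2 + 82| = √(6.2² + 82²) = 82.23
|j6.2 + 190| = √(6.2² + 190²) = 190.1
|H(j6.2)| = 0.83 / (82.23 × 190.1) = 5.3094e-05
20 log₁₀(5.3094e-05) = -85.50 dB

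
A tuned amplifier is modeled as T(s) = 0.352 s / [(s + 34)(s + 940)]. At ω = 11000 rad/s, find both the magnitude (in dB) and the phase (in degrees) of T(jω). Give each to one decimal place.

|j11000| = 1.1e+04
|j11000 + 34| = √(11000² + 34²) = 1.1e+04
|j11000 + 940| = √(11000² + 940²) = 1.104e+04
|T(j11000)| = 0.352 × 1.1e+04 / (1.1e+04 × 1.104e+04) = 3.1884e-05
20 log₁₀(3.1884e-05) = -89.93 dB
∠(j11000) = 90.00°
∠(j11000 + 34) = arctan(11000/34) = 89.82°
∠(j11000 + 940) = arctan(11000/940) = 85.12°
∠T(j11000) = 90.00° − (89.82° + 85.12°) = -84.94°

|T| = -89.9 dB, ∠T = -84.9 deg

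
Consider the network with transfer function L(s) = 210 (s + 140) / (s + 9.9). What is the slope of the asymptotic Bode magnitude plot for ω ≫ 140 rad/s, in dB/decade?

With 1 zero and 1 pole, the high-frequency asymptotic slope is 20 × (1 − 1) = 0 dB/decade.

0 dB/decade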